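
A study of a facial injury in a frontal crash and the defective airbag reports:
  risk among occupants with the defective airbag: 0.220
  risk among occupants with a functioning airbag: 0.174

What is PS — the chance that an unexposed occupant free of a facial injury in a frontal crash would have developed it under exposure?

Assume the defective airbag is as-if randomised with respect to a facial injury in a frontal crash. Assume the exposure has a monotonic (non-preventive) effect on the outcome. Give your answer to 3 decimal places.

Let p₁ = 0.22, p₀ = 0.174.
Under exogeneity and monotonicity, PS = (p₁ − p₀) / (1 − p₀).
PS = (0.22 − 0.174) / (1 − 0.174) = 0.046 / 0.826 ≈ 0.0557

PS ≈ 0.056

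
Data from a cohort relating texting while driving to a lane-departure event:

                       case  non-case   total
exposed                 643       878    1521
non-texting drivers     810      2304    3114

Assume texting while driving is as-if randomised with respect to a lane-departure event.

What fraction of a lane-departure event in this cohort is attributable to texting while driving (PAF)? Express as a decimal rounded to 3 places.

p₁ = P(outcome | exposed) = 643/1521 = 0.42275
p₀ = P(outcome | unexposed) = 810/3114 = 0.26012
Exposure prevalence π = 1521/4635 = 0.32816; overall risk P(Y=1) = 0.31348.
Under exogeneity, PAF = [P(Y=1) − p₀]/P(Y=1).
PAF = (0.31348 − 0.26012) / 0.31348 ≈ 0.1702

PAF ≈ 0.170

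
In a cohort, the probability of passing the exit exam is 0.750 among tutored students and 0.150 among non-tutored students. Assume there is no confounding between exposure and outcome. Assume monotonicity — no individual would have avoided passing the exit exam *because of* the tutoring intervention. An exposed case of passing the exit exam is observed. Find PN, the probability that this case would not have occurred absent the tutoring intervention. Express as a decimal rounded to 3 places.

Let p₁ = 0.75, p₀ = 0.15.
Under exogeneity and monotonicity, PN = (p₁ − p₀) / p₁.
PN = (0.75 − 0.15) / 0.75 = 0.6 / 0.75 ≈ 0.8000

PN ≈ 0.800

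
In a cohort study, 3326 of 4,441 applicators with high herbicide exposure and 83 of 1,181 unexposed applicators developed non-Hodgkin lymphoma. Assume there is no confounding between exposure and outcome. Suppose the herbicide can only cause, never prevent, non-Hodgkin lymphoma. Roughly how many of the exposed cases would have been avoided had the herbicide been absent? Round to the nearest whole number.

p₁ = P(outcome | exposed) = 3326/4441 = 0.74893
p₀ = P(outcome | unexposed) = 83/1181 = 0.070279
PN = (p₁ − p₀)/p₁ = (0.74893 − 0.070279) / 0.74893 ≈ 0.90616.
Attributable cases ≈ PN × (exposed cases) = 0.90616 × 3326 ≈ 3013.89.

about 3014 cases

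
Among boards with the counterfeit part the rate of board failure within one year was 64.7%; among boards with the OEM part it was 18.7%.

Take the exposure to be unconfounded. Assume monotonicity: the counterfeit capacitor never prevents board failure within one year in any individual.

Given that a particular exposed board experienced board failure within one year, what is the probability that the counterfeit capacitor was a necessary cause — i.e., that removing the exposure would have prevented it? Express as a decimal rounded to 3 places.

PN ≈ 0.711

p₁ = 0.647, p₀ = 0.187.
Under exogeneity and monotonicity, PN = (p₁ − p₀) / p₁.
PN = (0.647 − 0.187) / 0.647 = 0.46 / 0.647 ≈ 0.7110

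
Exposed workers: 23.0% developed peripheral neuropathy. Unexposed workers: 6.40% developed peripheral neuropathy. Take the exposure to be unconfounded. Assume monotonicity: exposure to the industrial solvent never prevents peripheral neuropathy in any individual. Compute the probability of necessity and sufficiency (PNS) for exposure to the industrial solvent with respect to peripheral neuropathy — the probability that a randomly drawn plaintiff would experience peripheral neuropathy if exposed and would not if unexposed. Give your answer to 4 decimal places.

p₁ = 0.23, p₀ = 0.064.
Under exogeneity and monotonicity, PNS = p₁ − p₀.
PNS = 0.23 − 0.064 = 0.166

PNS ≈ 0.1660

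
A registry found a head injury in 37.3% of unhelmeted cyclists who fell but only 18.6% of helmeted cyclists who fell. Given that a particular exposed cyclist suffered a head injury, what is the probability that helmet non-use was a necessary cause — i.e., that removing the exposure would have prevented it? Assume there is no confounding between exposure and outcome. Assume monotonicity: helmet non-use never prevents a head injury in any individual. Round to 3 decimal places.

p₁ = 0.373, p₀ = 0.186.
Under exogeneity and monotonicity, PN = (p₁ − p₀) / p₁.
PN = (0.373 − 0.186) / 0.373 = 0.187 / 0.373 ≈ 0.5013

PN ≈ 0.501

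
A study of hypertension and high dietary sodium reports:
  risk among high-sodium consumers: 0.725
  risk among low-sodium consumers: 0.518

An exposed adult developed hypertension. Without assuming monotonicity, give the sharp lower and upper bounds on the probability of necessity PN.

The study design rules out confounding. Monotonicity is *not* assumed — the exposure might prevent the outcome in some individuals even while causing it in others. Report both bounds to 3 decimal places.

Let p₁ = 0.725, p₀ = 0.518.
Under exogeneity alone the bounds on PN are max{0,(p₁−p₀)/p₁} ≤ PN ≤ min{1,(1−p₀)/p₁}.
  lower = (p₁ − p₀)/p₁ = 0.207 / 0.725 ≈ 0.2855
  upper = min{1, (1 − p₀)/p₁} = 0.482 / 0.725 ≈ 0.6648

0.286 ≤ PN ≤ 0.665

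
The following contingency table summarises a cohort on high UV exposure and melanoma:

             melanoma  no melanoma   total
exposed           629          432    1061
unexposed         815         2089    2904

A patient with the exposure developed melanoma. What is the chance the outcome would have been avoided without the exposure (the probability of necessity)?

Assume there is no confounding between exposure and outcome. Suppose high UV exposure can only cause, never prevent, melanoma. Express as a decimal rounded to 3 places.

PN ≈ 0.527

p₁ = P(outcome | exposed) = 629/1061 = 0.59284
p₀ = P(outcome | unexposed) = 815/2904 = 0.28065
Under exogeneity and monotonicity, PN = (p₁ − p₀)/p₁.
PN = (0.59284 − 0.28065) / 0.59284 ≈ 0.5266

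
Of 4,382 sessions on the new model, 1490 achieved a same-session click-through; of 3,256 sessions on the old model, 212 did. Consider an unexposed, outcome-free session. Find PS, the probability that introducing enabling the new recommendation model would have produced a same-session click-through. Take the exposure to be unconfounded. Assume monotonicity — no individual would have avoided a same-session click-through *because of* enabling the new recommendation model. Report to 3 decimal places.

p₁ = P(outcome | exposed) = 1490/4382 = 0.34003
p₀ = P(outcome | unexposed) = 212/3256 = 0.065111
Under exogeneity and monotonicity, PS = (p₁ − p₀) / (1 − p₀).
PS = (0.34003 − 0.065111) / (1 − 0.065111) = 0.27492 / 0.93489 ≈ 0.2941

PS ≈ 0.294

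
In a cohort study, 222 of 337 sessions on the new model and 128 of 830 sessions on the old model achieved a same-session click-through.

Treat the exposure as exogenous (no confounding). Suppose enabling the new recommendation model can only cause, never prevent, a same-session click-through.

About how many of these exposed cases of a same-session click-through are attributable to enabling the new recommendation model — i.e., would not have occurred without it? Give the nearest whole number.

about 170 cases

p₁ = P(outcome | exposed) = 222/337 = 0.65875
p₀ = P(outcome | unexposed) = 128/830 = 0.15422
PN = (p₁ − p₀)/p₁ = (0.65875 − 0.15422) / 0.65875 ≈ 0.76590.
Attributable cases ≈ PN × (exposed cases) = 0.76590 × 222 ≈ 170.03.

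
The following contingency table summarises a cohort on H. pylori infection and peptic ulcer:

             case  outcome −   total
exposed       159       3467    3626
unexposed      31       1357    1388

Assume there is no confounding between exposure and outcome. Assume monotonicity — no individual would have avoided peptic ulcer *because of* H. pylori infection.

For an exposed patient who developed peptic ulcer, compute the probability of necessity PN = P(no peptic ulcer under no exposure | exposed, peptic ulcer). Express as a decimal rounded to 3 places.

p₁ = P(outcome | exposed) = 159/3626 = 0.04385
p₀ = P(outcome | unexposed) = 31/1388 = 0.022334
Under exogeneity and monotonicity, PN = (p₁ − p₀) / p₁.
PN = (0.04385 − 0.022334) / 0.04385 = 0.021516 / 0.04385 ≈ 0.4907

PN ≈ 0.491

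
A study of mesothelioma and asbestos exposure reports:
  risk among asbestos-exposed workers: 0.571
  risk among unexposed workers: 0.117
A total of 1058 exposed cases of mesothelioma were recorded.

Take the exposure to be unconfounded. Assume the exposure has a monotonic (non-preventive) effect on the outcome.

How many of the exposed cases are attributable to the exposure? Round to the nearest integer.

about 841 cases

Let p₁ = 0.571, p₀ = 0.117.
PN = (p₁ − p₀)/p₁ = (0.571 − 0.117) / 0.571 ≈ 0.79510.
Attributable cases ≈ PN × (exposed cases) = 0.79510 × 1058 ≈ 841.21.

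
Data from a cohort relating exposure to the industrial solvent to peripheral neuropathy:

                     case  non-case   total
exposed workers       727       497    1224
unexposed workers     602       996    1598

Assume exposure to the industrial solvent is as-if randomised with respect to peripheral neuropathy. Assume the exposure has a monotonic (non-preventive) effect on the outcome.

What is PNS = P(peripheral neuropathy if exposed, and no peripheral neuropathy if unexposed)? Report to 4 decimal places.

p₁ = P(outcome | exposed) = 727/1224 = 0.59395
p₀ = P(outcome | unexposed) = 602/1598 = 0.37672
Under exogeneity and monotonicity, PNS = p₁ − p₀.
PNS = 0.59395 − 0.37672 = 0.21723

PNS ≈ 0.2172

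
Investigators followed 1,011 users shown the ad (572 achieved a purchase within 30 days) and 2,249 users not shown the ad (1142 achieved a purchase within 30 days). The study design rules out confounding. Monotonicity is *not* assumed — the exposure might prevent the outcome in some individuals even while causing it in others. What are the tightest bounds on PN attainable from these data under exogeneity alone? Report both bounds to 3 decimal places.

0.103 ≤ PN ≤ 0.870

p₁ = P(outcome | exposed) = 572/1011 = 0.56578
p₀ = P(outcome | unexposed) = 1142/2249 = 0.50778
Under exogeneity alone the bounds on PN are max{0,(p₁−p₀)/p₁} ≤ PN ≤ min{1,(1−p₀)/p₁}.
  lower = (p₁ − p₀)/p₁ = 0.057995 / 0.56578 ≈ 0.1025
  upper = min{1, (1 − p₀)/p₁} = 0.49222 / 0.56578 ≈ 0.8700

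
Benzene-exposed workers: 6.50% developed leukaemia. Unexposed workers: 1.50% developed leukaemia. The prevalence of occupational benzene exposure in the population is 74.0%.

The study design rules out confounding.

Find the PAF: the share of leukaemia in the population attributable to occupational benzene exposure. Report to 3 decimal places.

p₁ = 0.065, p₀ = 0.015.
Overall risk P(Y=1) = π·p₁ + (1−π)·p₀ = 0.74×0.065 + 0.26×0.015 = 0.052.
Under exogeneity, PAF = [P(Y=1) − p₀] / P(Y=1).
PAF = (0.052 − 0.015) / 0.052 ≈ 0.7115

PAF ≈ 0.712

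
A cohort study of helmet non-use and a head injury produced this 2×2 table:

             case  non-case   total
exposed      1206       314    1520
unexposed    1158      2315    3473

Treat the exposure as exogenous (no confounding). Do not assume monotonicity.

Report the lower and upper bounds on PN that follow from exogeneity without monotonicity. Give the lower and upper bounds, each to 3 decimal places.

0.580 ≤ PN ≤ 0.840

p₁ = P(outcome | exposed) = 1206/1520 = 0.79342
p₀ = P(outcome | unexposed) = 1158/3473 = 0.33343
Under exogeneity alone the bounds on PN are max{0,(p₁−p₀)/p₁} ≤ PN ≤ min{1,(1−p₀)/p₁}.
  lower = (p₁ − p₀)/p₁ = 0.45999 / 0.79342 ≈ 0.5798
  upper = min{1, (1 − p₀)/p₁} = 0.66657 / 0.79342 ≈ 0.8401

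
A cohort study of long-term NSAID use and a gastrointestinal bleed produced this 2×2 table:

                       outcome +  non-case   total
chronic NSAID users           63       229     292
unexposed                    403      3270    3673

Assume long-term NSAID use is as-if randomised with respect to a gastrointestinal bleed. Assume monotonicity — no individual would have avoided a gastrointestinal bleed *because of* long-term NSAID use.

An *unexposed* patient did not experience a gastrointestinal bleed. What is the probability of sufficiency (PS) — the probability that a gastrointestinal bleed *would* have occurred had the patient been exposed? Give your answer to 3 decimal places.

p₁ = P(outcome | exposed) = 63/292 = 0.21575
p₀ = P(outcome | unexposed) = 403/3673 = 0.10972
Under exogeneity and monotonicity, PS = (p₁ − p₀) / (1 − p₀).
PS = (0.21575 − 0.10972) / (1 − 0.10972) = 0.10603 / 0.89028 ≈ 0.1191

PS ≈ 0.119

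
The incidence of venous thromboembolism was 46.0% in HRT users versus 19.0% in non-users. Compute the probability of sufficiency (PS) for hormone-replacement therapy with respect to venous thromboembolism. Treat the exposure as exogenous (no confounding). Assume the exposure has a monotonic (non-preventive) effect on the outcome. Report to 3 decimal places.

PS ≈ 0.333

p₁ = 0.46, p₀ = 0.19.
Under exogeneity and monotonicity, PS = (p₁ − p₀) / (1 − p₀).
PS = (0.46 − 0.19) / (1 − 0.19) = 0.27 / 0.81 ≈ 0.3333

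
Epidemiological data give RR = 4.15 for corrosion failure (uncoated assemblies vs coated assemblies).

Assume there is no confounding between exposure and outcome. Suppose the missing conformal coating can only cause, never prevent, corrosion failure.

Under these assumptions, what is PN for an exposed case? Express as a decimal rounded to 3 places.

PN ≈ 0.759

Under exogeneity and monotonicity, PN = (RR − 1) / RR = 1 − 1/RR.
PN = (4.15 − 1) / 4.15 = 3.15 / 4.15 ≈ 0.7590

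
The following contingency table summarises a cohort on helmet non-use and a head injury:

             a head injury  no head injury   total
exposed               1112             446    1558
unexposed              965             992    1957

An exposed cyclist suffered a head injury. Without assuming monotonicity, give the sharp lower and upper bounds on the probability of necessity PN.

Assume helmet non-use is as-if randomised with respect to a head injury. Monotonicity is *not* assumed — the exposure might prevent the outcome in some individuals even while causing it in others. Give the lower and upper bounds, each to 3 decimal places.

p₁ = P(outcome | exposed) = 1112/1558 = 0.71374
p₀ = P(outcome | unexposed) = 965/1957 = 0.4931
Under exogeneity alone the bounds on PN are max{0,(p₁−p₀)/p₁} ≤ PN ≤ min{1,(1−p₀)/p₁}.
  lower = (p₁ − p₀)/p₁ = 0.22063 / 0.71374 ≈ 0.3091
  upper = min{1, (1 − p₀)/p₁} = 0.5069 / 0.71374 ≈ 0.7102

0.309 ≤ PN ≤ 0.710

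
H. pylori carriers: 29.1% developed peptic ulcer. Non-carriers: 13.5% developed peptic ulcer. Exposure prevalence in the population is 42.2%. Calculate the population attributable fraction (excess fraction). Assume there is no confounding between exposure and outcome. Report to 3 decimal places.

PAF ≈ 0.328

p₁ = 0.291, p₀ = 0.135.
Overall risk P(Y=1) = π·p₁ + (1−π)·p₀ = 0.422×0.291 + 0.578×0.135 = 0.20083.
Under exogeneity, PAF = [P(Y=1) − p₀] / P(Y=1).
PAF = (0.20083 − 0.135) / 0.20083 ≈ 0.3278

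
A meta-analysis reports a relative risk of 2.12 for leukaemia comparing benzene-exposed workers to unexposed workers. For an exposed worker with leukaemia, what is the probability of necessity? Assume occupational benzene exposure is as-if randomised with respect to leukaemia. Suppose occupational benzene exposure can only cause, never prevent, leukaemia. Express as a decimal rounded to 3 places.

PN ≈ 0.528

Under exogeneity and monotonicity, PN = (RR − 1) / RR = 1 − 1/RR.
PN = (2.12 − 1) / 2.12 = 1.12 / 2.12 ≈ 0.5283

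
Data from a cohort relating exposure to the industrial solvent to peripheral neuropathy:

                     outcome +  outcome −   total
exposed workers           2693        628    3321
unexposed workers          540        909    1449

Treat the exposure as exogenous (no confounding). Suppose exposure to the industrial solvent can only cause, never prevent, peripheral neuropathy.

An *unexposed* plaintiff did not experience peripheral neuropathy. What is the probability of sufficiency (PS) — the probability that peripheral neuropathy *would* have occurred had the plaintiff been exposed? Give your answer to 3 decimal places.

p₁ = P(outcome | exposed) = 2693/3321 = 0.8109
p₀ = P(outcome | unexposed) = 540/1449 = 0.37267
Under exogeneity and monotonicity, PS = (p₁ − p₀)/(1 − p₀).
PS = (0.8109 − 0.37267) / 0.62733 ≈ 0.6986

PS ≈ 0.699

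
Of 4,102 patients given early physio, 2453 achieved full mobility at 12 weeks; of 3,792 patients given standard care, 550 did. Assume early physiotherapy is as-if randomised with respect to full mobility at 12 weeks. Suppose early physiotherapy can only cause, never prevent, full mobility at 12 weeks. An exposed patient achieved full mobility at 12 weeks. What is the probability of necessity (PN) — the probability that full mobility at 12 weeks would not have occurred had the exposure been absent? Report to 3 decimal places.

p₁ = P(outcome | exposed) = 2453/4102 = 0.598
p₀ = P(outcome | unexposed) = 550/3792 = 0.14504
Under exogeneity and monotonicity, PN = (p₁ − p₀) / p₁.
PN = (0.598 − 0.14504) / 0.598 = 0.45296 / 0.598 ≈ 0.7575

PN ≈ 0.757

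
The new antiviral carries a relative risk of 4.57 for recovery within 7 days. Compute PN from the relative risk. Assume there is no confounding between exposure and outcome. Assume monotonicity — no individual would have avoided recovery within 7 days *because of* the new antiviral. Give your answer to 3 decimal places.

Under exogeneity and monotonicity, PN = (RR − 1) / RR = 1 − 1/RR.
PN = (4.57 − 1) / 4.57 = 3.57 / 4.57 ≈ 0.7812

PN ≈ 0.781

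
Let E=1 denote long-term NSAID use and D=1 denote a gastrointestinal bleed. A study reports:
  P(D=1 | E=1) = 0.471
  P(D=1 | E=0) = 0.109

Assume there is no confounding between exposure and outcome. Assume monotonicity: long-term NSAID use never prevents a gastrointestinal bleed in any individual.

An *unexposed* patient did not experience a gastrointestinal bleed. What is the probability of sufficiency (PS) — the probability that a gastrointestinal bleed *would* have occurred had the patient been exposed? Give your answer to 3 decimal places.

PS ≈ 0.406

Let p₁ = 0.471, p₀ = 0.109.
Under exogeneity and monotonicity, PS = (p₁ − p₀) / (1 − p₀).
PS = (0.471 − 0.109) / (1 − 0.109) = 0.362 / 0.891 ≈ 0.4063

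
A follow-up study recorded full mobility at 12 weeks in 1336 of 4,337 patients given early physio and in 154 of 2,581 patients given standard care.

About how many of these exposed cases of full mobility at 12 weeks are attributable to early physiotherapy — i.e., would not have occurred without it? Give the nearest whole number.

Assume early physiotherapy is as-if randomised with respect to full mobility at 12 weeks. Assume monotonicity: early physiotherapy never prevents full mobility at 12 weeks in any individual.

about 1077 cases

p₁ = P(outcome | exposed) = 1336/4337 = 0.30805
p₀ = P(outcome | unexposed) = 154/2581 = 0.059667
PN = (p₁ − p₀)/p₁ = (0.30805 − 0.059667) / 0.30805 ≈ 0.80631.
Attributable cases ≈ PN × (exposed cases) = 0.80631 × 1336 ≈ 1077.23.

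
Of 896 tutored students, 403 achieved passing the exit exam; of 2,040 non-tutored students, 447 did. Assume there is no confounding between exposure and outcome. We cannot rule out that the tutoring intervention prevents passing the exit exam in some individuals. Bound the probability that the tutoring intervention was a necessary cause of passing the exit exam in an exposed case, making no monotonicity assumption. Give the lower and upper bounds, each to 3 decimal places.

0.513 ≤ PN ≤ 1.000

p₁ = P(outcome | exposed) = 403/896 = 0.44978
p₀ = P(outcome | unexposed) = 447/2040 = 0.21912
Under exogeneity alone the bounds on PN are max{0,(p₁−p₀)/p₁} ≤ PN ≤ min{1,(1−p₀)/p₁}.
  lower = (p₁ − p₀)/p₁ = 0.23066 / 0.44978 ≈ 0.5128
  upper = min{1, (1 − p₀)/p₁} = 0.78088 / 0.44978 ≈ 1.7362 → capped at 1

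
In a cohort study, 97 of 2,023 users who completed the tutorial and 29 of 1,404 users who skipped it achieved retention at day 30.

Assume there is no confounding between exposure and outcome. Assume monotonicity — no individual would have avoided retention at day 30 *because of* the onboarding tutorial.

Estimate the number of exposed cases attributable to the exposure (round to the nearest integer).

p₁ = P(outcome | exposed) = 97/2023 = 0.047949
p₀ = P(outcome | unexposed) = 29/1404 = 0.020655
PN = (p₁ − p₀)/p₁ = (0.047949 − 0.020655) / 0.047949 ≈ 0.56922.
Attributable cases ≈ PN × (exposed cases) = 0.56922 × 97 ≈ 55.21.

about 55 cases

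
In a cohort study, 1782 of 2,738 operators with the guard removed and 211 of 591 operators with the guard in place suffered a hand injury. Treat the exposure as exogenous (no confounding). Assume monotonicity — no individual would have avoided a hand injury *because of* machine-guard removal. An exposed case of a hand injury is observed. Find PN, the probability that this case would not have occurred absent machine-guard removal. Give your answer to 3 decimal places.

p₁ = P(outcome | exposed) = 1782/2738 = 0.65084
p₀ = P(outcome | unexposed) = 211/591 = 0.35702
Under exogeneity and monotonicity, PN = (p₁ − p₀) / p₁.
PN = (0.65084 − 0.35702) / 0.65084 = 0.29382 / 0.65084 ≈ 0.4514

PN ≈ 0.451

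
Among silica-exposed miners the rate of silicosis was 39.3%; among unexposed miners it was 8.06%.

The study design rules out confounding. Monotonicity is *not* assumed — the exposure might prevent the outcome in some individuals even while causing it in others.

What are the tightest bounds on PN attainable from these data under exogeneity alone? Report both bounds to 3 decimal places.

0.795 ≤ PN ≤ 1.000

p₁ = 0.393, p₀ = 0.0806.
Under exogeneity alone the bounds on PN are max{0,(p₁−p₀)/p₁} ≤ PN ≤ min{1,(1−p₀)/p₁}.
  lower = (p₁ − p₀)/p₁ = 0.3124 / 0.393 ≈ 0.7949
  upper = min{1, (1 − p₀)/p₁} = 0.9194 / 0.393 ≈ 2.3394 → capped at 1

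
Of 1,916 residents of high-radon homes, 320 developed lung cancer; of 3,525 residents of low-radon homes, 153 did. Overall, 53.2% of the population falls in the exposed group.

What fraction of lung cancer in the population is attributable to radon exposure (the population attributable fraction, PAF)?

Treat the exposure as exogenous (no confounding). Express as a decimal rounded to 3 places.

p₁ = P(outcome | exposed) = 320/1916 = 0.16701
p₀ = P(outcome | unexposed) = 153/3525 = 0.043404
Overall risk P(Y=1) = π·p₁ + (1−π)·p₀ = 0.532×0.16701 + 0.468×0.043404 = 0.10916.
Under exogeneity, PAF = [P(Y=1) − p₀] / P(Y=1).
PAF = (0.10916 − 0.043404) / 0.10916 ≈ 0.6024

PAF ≈ 0.602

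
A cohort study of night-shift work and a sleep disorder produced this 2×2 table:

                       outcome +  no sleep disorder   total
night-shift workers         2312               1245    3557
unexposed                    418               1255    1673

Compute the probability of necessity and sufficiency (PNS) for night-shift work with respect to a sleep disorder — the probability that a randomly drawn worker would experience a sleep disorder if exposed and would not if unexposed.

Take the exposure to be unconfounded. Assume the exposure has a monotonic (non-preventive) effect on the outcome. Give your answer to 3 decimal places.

PNS ≈ 0.400

p₁ = P(outcome | exposed) = 2312/3557 = 0.64999
p₀ = P(outcome | unexposed) = 418/1673 = 0.24985
Under exogeneity and monotonicity, PNS = p₁ − p₀.
PNS = 0.64999 − 0.24985 = 0.40014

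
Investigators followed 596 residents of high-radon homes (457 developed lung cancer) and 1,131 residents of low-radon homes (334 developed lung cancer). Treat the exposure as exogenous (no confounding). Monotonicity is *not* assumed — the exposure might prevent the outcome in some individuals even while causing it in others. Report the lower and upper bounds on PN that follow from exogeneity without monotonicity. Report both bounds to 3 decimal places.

p₁ = P(outcome | exposed) = 457/596 = 0.76678
p₀ = P(outcome | unexposed) = 334/1131 = 0.29531
Under exogeneity alone the bounds on PN are max{0,(p₁−p₀)/p₁} ≤ PN ≤ min{1,(1−p₀)/p₁}.
  lower = (p₁ − p₀)/p₁ = 0.47146 / 0.76678 ≈ 0.6149
  upper = min{1, (1 − p₀)/p₁} = 0.70469 / 0.76678 ≈ 0.9190

0.615 ≤ PN ≤ 0.919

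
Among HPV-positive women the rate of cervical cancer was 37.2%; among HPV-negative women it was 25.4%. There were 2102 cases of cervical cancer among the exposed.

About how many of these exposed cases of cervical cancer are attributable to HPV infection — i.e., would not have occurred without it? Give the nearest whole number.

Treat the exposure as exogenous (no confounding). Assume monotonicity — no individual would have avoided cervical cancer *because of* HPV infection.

about 667 cases

p₁ = 0.372, p₀ = 0.254.
PN = (p₁ − p₀)/p₁ = (0.372 − 0.254) / 0.372 ≈ 0.31720.
Attributable cases ≈ PN × (exposed cases) = 0.31720 × 2102 ≈ 666.76.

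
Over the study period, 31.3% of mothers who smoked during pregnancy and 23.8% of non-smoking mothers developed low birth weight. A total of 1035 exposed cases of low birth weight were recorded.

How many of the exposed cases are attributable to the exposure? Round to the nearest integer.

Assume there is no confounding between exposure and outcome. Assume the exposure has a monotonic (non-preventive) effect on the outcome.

p₁ = 0.313, p₀ = 0.238.
PN = (p₁ − p₀)/p₁ = (0.313 − 0.238) / 0.313 ≈ 0.23962.
Attributable cases ≈ PN × (exposed cases) = 0.23962 × 1035 ≈ 248.00.

about 248 cases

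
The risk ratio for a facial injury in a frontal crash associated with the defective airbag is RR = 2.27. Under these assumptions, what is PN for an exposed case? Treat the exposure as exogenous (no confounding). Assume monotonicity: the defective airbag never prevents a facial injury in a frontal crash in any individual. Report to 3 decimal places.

PN ≈ 0.559

Under exogeneity and monotonicity, PN = (RR − 1) / RR = 1 − 1/RR.
PN = (2.27 − 1) / 2.27 = 1.27 / 2.27 ≈ 0.5595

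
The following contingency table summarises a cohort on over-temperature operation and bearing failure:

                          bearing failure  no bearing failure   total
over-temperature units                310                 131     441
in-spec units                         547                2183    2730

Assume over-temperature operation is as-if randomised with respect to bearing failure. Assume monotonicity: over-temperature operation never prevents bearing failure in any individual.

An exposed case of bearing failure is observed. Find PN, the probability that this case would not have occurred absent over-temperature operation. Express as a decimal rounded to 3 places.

PN ≈ 0.715

p₁ = P(outcome | exposed) = 310/441 = 0.70295
p₀ = P(outcome | unexposed) = 547/2730 = 0.20037
Under exogeneity and monotonicity, PN = (p₁ − p₀)/p₁.
PN = (0.70295 − 0.20037) / 0.70295 ≈ 0.7150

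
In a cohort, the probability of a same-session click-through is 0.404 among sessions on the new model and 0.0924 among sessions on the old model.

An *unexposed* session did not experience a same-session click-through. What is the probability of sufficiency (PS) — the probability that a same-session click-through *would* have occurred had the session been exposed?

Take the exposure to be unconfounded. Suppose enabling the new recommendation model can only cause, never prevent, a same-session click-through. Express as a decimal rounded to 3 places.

PS ≈ 0.343

Let p₁ = 0.404, p₀ = 0.0924.
Under exogeneity and monotonicity, PS = (p₁ − p₀) / (1 − p₀).
PS = (0.404 − 0.0924) / (1 − 0.0924) = 0.3116 / 0.9076 ≈ 0.3433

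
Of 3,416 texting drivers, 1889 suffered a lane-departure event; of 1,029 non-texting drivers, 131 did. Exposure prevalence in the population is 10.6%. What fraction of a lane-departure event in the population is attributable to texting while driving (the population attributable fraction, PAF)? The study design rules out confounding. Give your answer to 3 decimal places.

PAF ≈ 0.262

p₁ = P(outcome | exposed) = 1889/3416 = 0.55299
p₀ = P(outcome | unexposed) = 131/1029 = 0.12731
Overall risk P(Y=1) = π·p₁ + (1−π)·p₀ = 0.106×0.55299 + 0.894×0.12731 = 0.17243.
Under exogeneity, PAF = [P(Y=1) − p₀] / P(Y=1).
PAF = (0.17243 − 0.12731) / 0.17243 ≈ 0.2617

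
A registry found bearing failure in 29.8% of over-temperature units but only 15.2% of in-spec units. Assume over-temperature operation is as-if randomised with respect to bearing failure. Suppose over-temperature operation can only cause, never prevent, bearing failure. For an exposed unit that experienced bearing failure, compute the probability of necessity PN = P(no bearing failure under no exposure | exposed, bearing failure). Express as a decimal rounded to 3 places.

PN ≈ 0.490

p₁ = 0.298, p₀ = 0.152.
Under exogeneity and monotonicity, PN = (p₁ − p₀) / p₁.
PN = (0.298 − 0.152) / 0.298 = 0.146 / 0.298 ≈ 0.4899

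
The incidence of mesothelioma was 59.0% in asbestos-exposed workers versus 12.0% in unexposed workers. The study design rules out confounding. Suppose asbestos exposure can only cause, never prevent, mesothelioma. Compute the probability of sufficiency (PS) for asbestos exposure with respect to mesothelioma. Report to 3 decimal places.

PS ≈ 0.534

p₁ = 0.59, p₀ = 0.12.
Under exogeneity and monotonicity, PS = (p₁ − p₀) / (1 − p₀).
PS = (0.59 − 0.12) / (1 − 0.12) = 0.47 / 0.88 ≈ 0.5341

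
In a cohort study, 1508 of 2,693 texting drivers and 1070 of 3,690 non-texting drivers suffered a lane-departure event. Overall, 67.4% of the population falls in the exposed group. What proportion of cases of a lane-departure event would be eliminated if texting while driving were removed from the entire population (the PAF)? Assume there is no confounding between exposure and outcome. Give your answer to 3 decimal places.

PAF ≈ 0.386

p₁ = P(outcome | exposed) = 1508/2693 = 0.55997
p₀ = P(outcome | unexposed) = 1070/3690 = 0.28997
Overall risk P(Y=1) = π·p₁ + (1−π)·p₀ = 0.674×0.55997 + 0.326×0.28997 = 0.47195.
Under exogeneity, PAF = [P(Y=1) − p₀] / P(Y=1).
PAF = (0.47195 − 0.28997) / 0.47195 ≈ 0.3856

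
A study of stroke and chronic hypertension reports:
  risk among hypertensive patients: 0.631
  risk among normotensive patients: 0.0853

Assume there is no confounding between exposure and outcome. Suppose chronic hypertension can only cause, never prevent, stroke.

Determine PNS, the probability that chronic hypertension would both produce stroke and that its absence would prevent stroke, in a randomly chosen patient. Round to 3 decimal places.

PNS ≈ 0.546

Let p₁ = 0.631, p₀ = 0.0853.
Under exogeneity and monotonicity, PNS = p₁ − p₀.
PNS = 0.631 − 0.0853 = 0.5457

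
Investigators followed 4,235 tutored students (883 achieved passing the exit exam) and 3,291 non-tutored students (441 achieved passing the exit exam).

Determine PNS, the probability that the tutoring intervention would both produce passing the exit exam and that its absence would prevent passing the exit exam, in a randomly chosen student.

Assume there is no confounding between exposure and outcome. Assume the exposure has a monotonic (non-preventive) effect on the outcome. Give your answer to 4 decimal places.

PNS ≈ 0.0745

p₁ = P(outcome | exposed) = 883/4235 = 0.2085
p₀ = P(outcome | unexposed) = 441/3291 = 0.134
Under exogeneity and monotonicity, PNS = p₁ − p₀.
PNS = 0.2085 − 0.134 = 0.074499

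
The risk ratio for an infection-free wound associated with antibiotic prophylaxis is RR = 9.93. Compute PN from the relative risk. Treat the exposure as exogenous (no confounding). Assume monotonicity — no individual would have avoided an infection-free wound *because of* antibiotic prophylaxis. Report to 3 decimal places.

PN ≈ 0.899

Under exogeneity and monotonicity, PN = (RR − 1) / RR = 1 − 1/RR.
PN = (9.93 − 1) / 9.93 = 8.93 / 9.93 ≈ 0.8993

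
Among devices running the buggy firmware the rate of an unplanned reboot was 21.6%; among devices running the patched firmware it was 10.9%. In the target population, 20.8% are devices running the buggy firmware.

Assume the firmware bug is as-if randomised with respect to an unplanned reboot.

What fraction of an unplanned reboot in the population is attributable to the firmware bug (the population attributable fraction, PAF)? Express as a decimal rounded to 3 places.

p₁ = 0.216, p₀ = 0.109.
Overall risk P(Y=1) = π·p₁ + (1−π)·p₀ = 0.208×0.216 + 0.792×0.109 = 0.13126.
Under exogeneity, PAF = [P(Y=1) − p₀] / P(Y=1).
PAF = (0.13126 − 0.109) / 0.13126 ≈ 0.1696

PAF ≈ 0.170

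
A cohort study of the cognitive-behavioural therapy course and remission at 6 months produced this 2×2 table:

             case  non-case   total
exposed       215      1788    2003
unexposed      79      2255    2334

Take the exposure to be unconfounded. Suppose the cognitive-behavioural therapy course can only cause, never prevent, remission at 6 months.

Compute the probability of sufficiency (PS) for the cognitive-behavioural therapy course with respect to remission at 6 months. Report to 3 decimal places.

p₁ = P(outcome | exposed) = 215/2003 = 0.10734
p₀ = P(outcome | unexposed) = 79/2334 = 0.033847
Under exogeneity and monotonicity, PS = (p₁ − p₀)/(1 − p₀).
PS = (0.10734 − 0.033847) / 0.96615 ≈ 0.0761

PS ≈ 0.076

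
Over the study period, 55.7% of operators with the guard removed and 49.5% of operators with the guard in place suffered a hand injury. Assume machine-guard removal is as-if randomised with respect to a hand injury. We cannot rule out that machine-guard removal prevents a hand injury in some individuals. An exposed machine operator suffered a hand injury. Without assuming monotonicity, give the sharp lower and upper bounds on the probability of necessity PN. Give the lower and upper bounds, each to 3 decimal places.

0.111 ≤ PN ≤ 0.907

p₁ = 0.557, p₀ = 0.495.
Under exogeneity alone the bounds on PN are max{0,(p₁−p₀)/p₁} ≤ PN ≤ min{1,(1−p₀)/p₁}.
  lower = (p₁ − p₀)/p₁ = 0.062 / 0.557 ≈ 0.1113
  upper = min{1, (1 − p₀)/p₁} = 0.505 / 0.557 ≈ 0.9066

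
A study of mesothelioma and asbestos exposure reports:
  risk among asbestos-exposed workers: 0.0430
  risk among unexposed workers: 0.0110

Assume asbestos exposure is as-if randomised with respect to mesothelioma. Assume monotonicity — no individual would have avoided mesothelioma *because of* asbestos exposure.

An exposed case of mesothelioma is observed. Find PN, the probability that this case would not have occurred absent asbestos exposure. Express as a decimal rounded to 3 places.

Let p₁ = 0.043, p₀ = 0.011.
Under exogeneity and monotonicity, PN = (p₁ − p₀) / p₁.
PN = (0.043 − 0.011) / 0.043 = 0.032 / 0.043 ≈ 0.7442

PN ≈ 0.744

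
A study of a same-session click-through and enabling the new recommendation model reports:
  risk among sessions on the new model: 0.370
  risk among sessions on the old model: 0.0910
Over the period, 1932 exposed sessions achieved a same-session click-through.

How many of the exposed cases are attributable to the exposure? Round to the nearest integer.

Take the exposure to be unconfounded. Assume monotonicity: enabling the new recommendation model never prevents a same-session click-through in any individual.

Let p₁ = 0.37, p₀ = 0.091.
PN = (p₁ − p₀)/p₁ = (0.37 − 0.091) / 0.37 ≈ 0.75405.
Attributable cases ≈ PN × (exposed cases) = 0.75405 × 1932 ≈ 1456.83.

about 1457 cases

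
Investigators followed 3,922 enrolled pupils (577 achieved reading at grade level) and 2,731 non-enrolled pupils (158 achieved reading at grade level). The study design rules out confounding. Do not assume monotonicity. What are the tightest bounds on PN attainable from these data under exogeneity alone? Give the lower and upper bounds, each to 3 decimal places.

p₁ = P(outcome | exposed) = 577/3922 = 0.14712
p₀ = P(outcome | unexposed) = 158/2731 = 0.057854
Under exogeneity alone the bounds on PN are max{0,(p₁−p₀)/p₁} ≤ PN ≤ min{1,(1−p₀)/p₁}.
  lower = (p₁ − p₀)/p₁ = 0.089265 / 0.14712 ≈ 0.6068
  upper = min{1, (1 − p₀)/p₁} = 0.94215 / 0.14712 ≈ 6.4040 → capped at 1

0.607 ≤ PN ≤ 1.000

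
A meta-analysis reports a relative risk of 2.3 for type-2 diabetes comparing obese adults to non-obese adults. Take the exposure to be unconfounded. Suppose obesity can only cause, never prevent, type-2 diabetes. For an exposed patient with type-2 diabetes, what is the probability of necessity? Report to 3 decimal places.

PN ≈ 0.565

Under exogeneity and monotonicity, PN = (RR − 1) / RR = 1 − 1/RR.
PN = (2.3 − 1) / 2.3 = 1.3 / 2.3 ≈ 0.5652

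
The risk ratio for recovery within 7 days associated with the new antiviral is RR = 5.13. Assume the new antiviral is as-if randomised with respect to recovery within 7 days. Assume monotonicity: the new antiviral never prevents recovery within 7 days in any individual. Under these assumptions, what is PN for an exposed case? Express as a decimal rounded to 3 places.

PN ≈ 0.805

Under exogeneity and monotonicity, PN = (RR − 1) / RR = 1 − 1/RR.
PN = (5.13 − 1) / 5.13 = 4.13 / 5.13 ≈ 0.8051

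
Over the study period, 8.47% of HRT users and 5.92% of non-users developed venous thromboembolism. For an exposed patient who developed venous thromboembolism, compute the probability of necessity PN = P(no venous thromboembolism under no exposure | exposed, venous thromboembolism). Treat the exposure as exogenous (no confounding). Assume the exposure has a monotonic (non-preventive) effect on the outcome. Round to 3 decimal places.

PN ≈ 0.301

p₁ = 0.0847, p₀ = 0.0592.
Under exogeneity and monotonicity, PN = (p₁ − p₀) / p₁.
PN = (0.0847 − 0.0592) / 0.0847 = 0.0255 / 0.0847 ≈ 0.3011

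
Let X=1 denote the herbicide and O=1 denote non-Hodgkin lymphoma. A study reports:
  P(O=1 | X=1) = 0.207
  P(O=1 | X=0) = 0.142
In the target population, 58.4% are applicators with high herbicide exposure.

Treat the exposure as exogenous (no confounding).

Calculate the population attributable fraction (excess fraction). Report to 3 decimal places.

Let p₁ = 0.207, p₀ = 0.142.
Overall risk P(Y=1) = π·p₁ + (1−π)·p₀ = 0.584×0.207 + 0.416×0.142 = 0.17996.
Under exogeneity, PAF = [P(Y=1) − p₀] / P(Y=1).
PAF = (0.17996 − 0.142) / 0.17996 ≈ 0.2109

PAF ≈ 0.211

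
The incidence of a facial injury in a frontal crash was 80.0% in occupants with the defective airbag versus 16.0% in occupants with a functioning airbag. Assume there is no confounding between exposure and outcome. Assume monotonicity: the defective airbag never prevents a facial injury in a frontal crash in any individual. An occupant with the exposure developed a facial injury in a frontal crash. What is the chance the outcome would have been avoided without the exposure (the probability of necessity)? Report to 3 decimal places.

PN ≈ 0.800

p₁ = 0.8, p₀ = 0.16.
Under exogeneity and monotonicity, PN = (p₁ − p₀) / p₁.
PN = (0.8 − 0.16) / 0.8 = 0.64 / 0.8 ≈ 0.8000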